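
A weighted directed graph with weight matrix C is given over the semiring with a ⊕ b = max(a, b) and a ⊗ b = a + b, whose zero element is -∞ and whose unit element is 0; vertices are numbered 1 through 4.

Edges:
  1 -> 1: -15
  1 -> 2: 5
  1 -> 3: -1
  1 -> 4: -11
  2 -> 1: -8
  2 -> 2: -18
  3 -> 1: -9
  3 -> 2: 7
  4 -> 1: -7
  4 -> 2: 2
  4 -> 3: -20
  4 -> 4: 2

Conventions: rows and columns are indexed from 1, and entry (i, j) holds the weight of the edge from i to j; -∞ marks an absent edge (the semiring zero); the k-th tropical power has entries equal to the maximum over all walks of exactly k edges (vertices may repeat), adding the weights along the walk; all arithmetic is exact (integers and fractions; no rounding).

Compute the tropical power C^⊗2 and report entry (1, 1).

C^⊗2:
  [-3, 6, -16, -9]
  [-23, -3, -9, -19]
  [-1, -4, -10, -20]
  [-5, 4, -8, 4]
Key observation: the optimum is the walk 1->2->1, with weight 5 + (-8) = -3.
Optimal value attained by: walk 1->2->1.
Answer: (C^⊗2)[1][1] = -3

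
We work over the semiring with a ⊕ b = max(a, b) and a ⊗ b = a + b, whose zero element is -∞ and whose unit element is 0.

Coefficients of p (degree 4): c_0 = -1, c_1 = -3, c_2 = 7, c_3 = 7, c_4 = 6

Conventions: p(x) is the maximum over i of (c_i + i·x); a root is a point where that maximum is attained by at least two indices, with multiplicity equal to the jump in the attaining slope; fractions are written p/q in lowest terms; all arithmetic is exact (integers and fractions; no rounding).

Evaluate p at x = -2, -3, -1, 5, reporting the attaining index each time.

p(-2) = max(-1+0·(-2)=-1, -3+1·(-2)=-5, 7+2·(-2)=3, 7+3·(-2)=1, 6+4·(-2)=-2) = 3 (attained by i=2)
p(-3) = max(-1+0·(-3)=-1, -3+1·(-3)=-6, 7+2·(-3)=1, 7+3·(-3)=-2, 6+4·(-3)=-6) = 1 (attained by i=2)
p(-1) = max(-1+0·(-1)=-1, -3+1·(-1)=-4, 7+2·(-1)=5, 7+3·(-1)=4, 6+4·(-1)=2) = 5 (attained by i=2)
p(5) = max(-1+0·5=-1, -3+1·5=2, 7+2·5=17, 7+3·5=22, 6+4·5=26) = 26 (attained by i=4)
Answer: p(-2) = 3; p(-3) = 1; p(-1) = 5; p(5) = 26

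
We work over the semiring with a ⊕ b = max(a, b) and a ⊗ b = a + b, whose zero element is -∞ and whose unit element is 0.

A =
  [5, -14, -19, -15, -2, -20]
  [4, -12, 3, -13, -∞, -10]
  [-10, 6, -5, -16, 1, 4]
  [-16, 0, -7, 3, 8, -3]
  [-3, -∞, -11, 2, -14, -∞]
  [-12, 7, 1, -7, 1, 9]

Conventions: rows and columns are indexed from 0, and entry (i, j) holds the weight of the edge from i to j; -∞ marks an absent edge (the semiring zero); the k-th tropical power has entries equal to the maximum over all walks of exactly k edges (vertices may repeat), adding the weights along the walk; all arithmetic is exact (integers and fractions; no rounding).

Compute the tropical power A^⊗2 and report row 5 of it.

A^⊗2:
  [10, -9, -11, 0, 3, -11]
  [9, 9, -2, -10, 4, 7]
  [10, 11, 9, 3, 5, 13]
  [5, 4, 3, 10, 11, 6]
  [2, 2, -5, 5, 10, -1]
  [11, 16, 10, 3, 10, 18]
Answer: row 5 of A^⊗2 = [11, 16, 10, 3, 10, 18]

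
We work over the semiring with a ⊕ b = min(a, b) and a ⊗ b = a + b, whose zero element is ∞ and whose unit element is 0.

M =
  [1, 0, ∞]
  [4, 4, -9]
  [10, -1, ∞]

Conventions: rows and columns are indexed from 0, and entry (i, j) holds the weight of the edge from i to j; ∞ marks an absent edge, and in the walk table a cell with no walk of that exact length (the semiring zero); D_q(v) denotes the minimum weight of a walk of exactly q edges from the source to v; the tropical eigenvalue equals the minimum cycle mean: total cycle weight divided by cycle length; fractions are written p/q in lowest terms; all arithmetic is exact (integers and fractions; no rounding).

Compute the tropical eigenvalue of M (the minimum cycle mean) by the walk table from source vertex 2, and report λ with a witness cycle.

q=0: [∞, ∞, 0]
q=1: [10, -1, ∞]
q=2: [3, 3, -10]
q=3: [0, -11, -6]
Optimal cycle mean attained by: cycle 1->2->1, total (-9) + (-1), length 2.
Answer: λ = -5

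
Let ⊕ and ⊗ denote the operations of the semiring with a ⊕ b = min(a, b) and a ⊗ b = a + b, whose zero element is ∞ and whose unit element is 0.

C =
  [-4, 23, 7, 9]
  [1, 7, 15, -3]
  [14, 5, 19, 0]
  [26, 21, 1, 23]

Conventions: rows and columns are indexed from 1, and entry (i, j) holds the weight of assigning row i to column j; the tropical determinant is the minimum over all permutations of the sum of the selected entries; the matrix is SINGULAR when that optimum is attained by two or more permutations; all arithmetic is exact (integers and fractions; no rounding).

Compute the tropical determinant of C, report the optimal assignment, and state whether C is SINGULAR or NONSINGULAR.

σ = (1, 2, 3, 4): (-4) + 7 + 19 + 23 = 45
σ = (1, 2, 4, 3): (-4) + 7 + 0 + 1 = 4
σ = (1, 3, 2, 4): (-4) + 15 + 5 + 23 = 39
σ = (1, 3, 4, 2): (-4) + 15 + 0 + 21 = 32
σ = (1, 4, 2, 3): (-4) + (-3) + 5 + 1 = -1
σ = (1, 4, 3, 2): (-4) + (-3) + 19 + 21 = 33
σ = (2, 1, 3, 4): 23 + 1 + 19 + 23 = 66
σ = (2, 1, 4, 3): 23 + 1 + 0 + 1 = 25
σ = (2, 3, 1, 4): 23 + 15 + 14 + 23 = 75
σ = (2, 3, 4, 1): 23 + 15 + 0 + 26 = 64
σ = (2, 4, 1, 3): 23 + (-3) + 14 + 1 = 35
σ = (2, 4, 3, 1): 23 + (-3) + 19 + 26 = 65
σ = (3, 1, 2, 4): 7 + 1 + 5 + 23 = 36
σ = (3, 1, 4, 2): 7 + 1 + 0 + 21 = 29
σ = (3, 2, 1, 4): 7 + 7 + 14 + 23 = 51
σ = (3, 2, 4, 1): 7 + 7 + 0 + 26 = 40
σ = (3, 4, 1, 2): 7 + (-3) + 14 + 21 = 39
σ = (3, 4, 2, 1): 7 + (-3) + 5 + 26 = 35
σ = (4, 1, 2, 3): 9 + 1 + 5 + 1 = 16
σ = (4, 1, 3, 2): 9 + 1 + 19 + 21 = 50
σ = (4, 2, 1, 3): 9 + 7 + 14 + 1 = 31
σ = (4, 2, 3, 1): 9 + 7 + 19 + 26 = 61
σ = (4, 3, 1, 2): 9 + 15 + 14 + 21 = 59
σ = (4, 3, 2, 1): 9 + 15 + 5 + 26 = 55
Optimal value attained by: σ = (1, 4, 2, 3).
Answer: det⊕(C) = -1; verdict: NONSINGULAR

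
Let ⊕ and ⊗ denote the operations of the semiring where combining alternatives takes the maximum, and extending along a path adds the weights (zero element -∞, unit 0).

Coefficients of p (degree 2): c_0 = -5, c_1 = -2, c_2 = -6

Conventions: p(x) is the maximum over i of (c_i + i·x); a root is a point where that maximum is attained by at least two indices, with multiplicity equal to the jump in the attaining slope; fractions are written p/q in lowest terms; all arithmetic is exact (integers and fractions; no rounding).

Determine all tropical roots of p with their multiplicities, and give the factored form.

hull edge (i=0, c=-5) to (i=1, c=-2): slope 3, span 1
hull edge (i=1, c=-2) to (i=2, c=-6): slope -4, span 1
Factored form: p(x) = -6 ⊗ (x ⊕ (-3)) ⊗ (x ⊕ 4)
Answer: roots = -3 (mult 1), 4 (mult 1)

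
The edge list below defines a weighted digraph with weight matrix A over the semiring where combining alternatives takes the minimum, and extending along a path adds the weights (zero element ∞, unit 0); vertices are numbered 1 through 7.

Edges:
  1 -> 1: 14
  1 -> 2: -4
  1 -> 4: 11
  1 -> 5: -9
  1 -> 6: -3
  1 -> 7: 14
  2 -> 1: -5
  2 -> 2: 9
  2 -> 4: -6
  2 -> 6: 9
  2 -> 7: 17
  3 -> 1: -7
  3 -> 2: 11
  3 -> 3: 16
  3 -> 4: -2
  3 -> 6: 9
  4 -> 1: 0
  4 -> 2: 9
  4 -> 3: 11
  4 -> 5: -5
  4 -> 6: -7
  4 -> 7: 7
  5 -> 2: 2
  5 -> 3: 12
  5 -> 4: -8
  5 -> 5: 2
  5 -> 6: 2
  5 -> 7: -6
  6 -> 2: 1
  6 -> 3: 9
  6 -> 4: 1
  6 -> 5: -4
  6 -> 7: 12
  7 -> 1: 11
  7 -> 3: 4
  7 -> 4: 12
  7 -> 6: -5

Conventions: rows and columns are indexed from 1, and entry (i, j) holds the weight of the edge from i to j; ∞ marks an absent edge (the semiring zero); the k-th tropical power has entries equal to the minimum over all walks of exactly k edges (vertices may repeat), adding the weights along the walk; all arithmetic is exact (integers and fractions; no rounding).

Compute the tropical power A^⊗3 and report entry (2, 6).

A^⊗2:
  [-9, -7, 3, -17, -7, -7, -15]
  [-6, -9, 5, 3, -14, -13, 1]
  [-2, -11, 9, 4, -16, -10, 5]
  [4, -6, 2, -13, -11, -3, -11]
  [-8, 1, -2, -6, -13, -15, -4]
  [-4, -2, 8, -12, -4, -6, -10]
  [-3, -4, 4, -4, -9, 5, 7]
A^⊗3:
  [-17, -13, -11, -15, -22, -24, -13]
  [-14, -12, -4, -22, -17, -12, -20]
  [-16, -14, -4, -24, -14, -14, -22]
  [-13, -9, -7, -19, -18, -20, -17]
  [-9, -14, -6, -21, -19, -13, -19]
  [-12, -8, -6, -12, -17, -19, -10]
  [-9, -7, 3, -17, -12, -11, -15]
Key observation: the optimum is the walk 2->1->5->6, with weight (-5) + (-9) + 2 = -12.
Optimal value attained by: walk 2->1->5->6.
Answer: (A^⊗3)[2][6] = -12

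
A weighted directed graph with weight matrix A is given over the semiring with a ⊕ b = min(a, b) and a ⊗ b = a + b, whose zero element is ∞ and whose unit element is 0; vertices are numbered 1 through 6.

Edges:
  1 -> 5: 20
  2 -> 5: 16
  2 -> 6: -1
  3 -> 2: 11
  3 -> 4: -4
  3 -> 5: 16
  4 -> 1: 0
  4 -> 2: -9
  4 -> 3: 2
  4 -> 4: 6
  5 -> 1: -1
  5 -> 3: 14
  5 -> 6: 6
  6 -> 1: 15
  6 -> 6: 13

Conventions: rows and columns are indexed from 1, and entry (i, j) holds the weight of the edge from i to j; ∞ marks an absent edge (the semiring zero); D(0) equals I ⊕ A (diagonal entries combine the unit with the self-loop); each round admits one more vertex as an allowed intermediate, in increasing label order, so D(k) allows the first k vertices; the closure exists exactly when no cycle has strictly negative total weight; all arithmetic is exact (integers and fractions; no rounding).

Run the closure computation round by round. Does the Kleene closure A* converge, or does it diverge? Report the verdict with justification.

D(0):
  [0, ∞, ∞, ∞, 20, ∞]
  [∞, 0, ∞, ∞, 16, -1]
  [∞, 11, 0, -4, 16, ∞]
  [0, -9, 2, 0, ∞, ∞]
  [-1, ∞, 14, ∞, 0, 6]
  [15, ∞, ∞, ∞, ∞, 0]
D(1):
  [0, ∞, ∞, ∞, 20, ∞]
  [∞, 0, ∞, ∞, 16, -1]
  [∞, 11, 0, -4, 16, ∞]
  [0, -9, 2, 0, 20, ∞]
  [-1, ∞, 14, ∞, 0, 6]
  [15, ∞, ∞, ∞, 35, 0]
D(2):
  [0, ∞, ∞, ∞, 20, ∞]
  [∞, 0, ∞, ∞, 16, -1]
  [∞, 11, 0, -4, 16, 10]
  [0, -9, 2, 0, 7, -10]
  [-1, ∞, 14, ∞, 0, 6]
  [15, ∞, ∞, ∞, 35, 0]
Detection: at round 3, diagonal entry (4, 4) turns strictly negative.
Key observation: the cycle 4->3->4 has total weight 2 + (-4), which is strictly negative.
Answer: DIVERGES — negative cycle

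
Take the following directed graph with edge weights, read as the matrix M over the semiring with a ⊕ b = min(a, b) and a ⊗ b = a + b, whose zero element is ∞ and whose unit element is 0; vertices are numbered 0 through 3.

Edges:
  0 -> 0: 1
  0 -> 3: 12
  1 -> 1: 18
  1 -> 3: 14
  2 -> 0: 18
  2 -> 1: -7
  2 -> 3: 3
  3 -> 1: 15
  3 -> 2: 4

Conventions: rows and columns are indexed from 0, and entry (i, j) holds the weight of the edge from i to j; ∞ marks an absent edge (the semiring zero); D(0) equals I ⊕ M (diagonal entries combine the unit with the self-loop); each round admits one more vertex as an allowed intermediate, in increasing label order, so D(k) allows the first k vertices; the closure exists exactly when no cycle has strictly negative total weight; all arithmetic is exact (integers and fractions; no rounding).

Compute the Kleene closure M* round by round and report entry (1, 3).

D(0):
  [0, ∞, ∞, 12]
  [∞, 0, ∞, 14]
  [18, -7, 0, 3]
  [∞, 15, 4, 0]
D(1):
  [0, ∞, ∞, 12]
  [∞, 0, ∞, 14]
  [18, -7, 0, 3]
  [∞, 15, 4, 0]
D(2):
  [0, ∞, ∞, 12]
  [∞, 0, ∞, 14]
  [18, -7, 0, 3]
  [∞, 15, 4, 0]
D(3):
  [0, ∞, ∞, 12]
  [∞, 0, ∞, 14]
  [18, -7, 0, 3]
  [22, -3, 4, 0]
D(4):
  [0, 9, 16, 12]
  [36, 0, 18, 14]
  [18, -7, 0, 3]
  [22, -3, 4, 0]
Answer: M*[1][3] = 14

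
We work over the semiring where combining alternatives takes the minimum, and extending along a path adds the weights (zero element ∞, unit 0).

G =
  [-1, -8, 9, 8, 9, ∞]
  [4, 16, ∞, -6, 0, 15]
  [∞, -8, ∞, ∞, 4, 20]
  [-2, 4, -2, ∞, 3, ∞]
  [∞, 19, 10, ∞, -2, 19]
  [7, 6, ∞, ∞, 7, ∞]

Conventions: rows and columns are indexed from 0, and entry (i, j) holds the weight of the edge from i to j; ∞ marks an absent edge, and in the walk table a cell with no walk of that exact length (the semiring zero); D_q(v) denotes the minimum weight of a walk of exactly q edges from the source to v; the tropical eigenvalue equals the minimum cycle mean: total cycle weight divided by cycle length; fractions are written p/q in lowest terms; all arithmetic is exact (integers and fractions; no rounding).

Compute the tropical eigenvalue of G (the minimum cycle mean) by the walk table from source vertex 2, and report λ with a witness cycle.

q=0: [∞, ∞, 0, ∞, ∞, ∞]
q=1: [∞, -8, ∞, ∞, 4, 20]
q=2: [-4, 8, 14, -14, -8, 7]
q=3: [-16, -12, -16, 2, -11, 11]
q=4: [-17, -24, -7, -18, -13, 3]
q=5: [-20, -25, -20, -30, -24, -9]
q=6: [-32, -28, -32, -31, -27, -10]
Optimal cycle mean attained by: cycle 0->1->3->0, total (-8) + (-6) + (-2), length 3.
Answer: λ = -16/3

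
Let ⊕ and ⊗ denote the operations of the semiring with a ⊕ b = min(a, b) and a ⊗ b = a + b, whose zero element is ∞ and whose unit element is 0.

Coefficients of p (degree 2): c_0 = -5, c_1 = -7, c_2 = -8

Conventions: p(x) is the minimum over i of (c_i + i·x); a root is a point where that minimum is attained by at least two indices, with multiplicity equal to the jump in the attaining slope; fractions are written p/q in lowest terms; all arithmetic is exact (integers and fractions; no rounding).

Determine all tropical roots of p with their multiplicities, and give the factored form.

hull edge (i=0, c=-5) to (i=1, c=-7): slope -2, span 1
hull edge (i=1, c=-7) to (i=2, c=-8): slope -1, span 1
Factored form: p(x) = -8 ⊗ (x ⊕ 1) ⊗ (x ⊕ 2)
Answer: roots = 1 (mult 1), 2 (mult 1)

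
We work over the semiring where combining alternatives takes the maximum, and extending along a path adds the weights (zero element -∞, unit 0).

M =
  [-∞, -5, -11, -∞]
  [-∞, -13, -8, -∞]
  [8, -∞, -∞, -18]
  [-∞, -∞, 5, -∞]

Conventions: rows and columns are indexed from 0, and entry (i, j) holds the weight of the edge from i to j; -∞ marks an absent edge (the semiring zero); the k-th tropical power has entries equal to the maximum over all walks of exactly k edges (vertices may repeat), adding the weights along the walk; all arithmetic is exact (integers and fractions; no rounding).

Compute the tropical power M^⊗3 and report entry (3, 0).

M^⊗2:
  [-3, -18, -13, -29]
  [0, -26, -21, -26]
  [-∞, 3, -3, -∞]
  [13, -∞, -∞, -13]
M^⊗3:
  [-5, -8, -14, -31]
  [-13, -5, -11, -39]
  [5, -10, -5, -21]
  [-∞, 8, 2, -∞]
Key observation: no walk of exactly 3 edges connects these vertices, so the entry is the semiring zero.
Answer: (M^⊗3)[3][0] = -∞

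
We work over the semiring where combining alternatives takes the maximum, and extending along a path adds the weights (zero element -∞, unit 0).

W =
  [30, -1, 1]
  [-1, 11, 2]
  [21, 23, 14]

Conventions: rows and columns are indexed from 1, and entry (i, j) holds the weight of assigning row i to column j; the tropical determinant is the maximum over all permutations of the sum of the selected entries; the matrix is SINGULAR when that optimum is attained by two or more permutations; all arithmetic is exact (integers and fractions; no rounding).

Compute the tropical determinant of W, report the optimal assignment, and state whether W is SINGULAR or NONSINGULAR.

σ = (1, 2, 3): 30 + 11 + 14 = 55
σ = (1, 3, 2): 30 + 2 + 23 = 55
σ = (2, 1, 3): (-1) + (-1) + 14 = 12
σ = (2, 3, 1): (-1) + 2 + 21 = 22
σ = (3, 1, 2): 1 + (-1) + 23 = 23
σ = (3, 2, 1): 1 + 11 + 21 = 33
Optimal value attained by: σ = (1, 2, 3).
Answer: det⊕(W) = 55; verdict: SINGULAR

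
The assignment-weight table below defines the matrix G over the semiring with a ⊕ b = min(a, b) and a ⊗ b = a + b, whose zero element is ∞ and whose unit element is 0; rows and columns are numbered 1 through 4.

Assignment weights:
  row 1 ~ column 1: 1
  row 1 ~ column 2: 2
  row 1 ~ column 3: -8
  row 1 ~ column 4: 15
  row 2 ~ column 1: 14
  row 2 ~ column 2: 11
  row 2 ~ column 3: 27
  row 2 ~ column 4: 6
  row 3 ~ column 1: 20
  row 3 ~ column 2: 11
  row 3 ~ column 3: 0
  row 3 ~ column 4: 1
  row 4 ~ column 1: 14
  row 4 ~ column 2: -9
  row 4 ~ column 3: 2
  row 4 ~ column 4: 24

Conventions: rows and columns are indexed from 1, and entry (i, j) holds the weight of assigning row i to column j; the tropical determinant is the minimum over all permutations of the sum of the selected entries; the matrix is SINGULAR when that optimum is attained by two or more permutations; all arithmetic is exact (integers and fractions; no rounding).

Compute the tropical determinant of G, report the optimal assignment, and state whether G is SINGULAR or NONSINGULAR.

σ = (1, 2, 3, 4): 1 + 11 + 0 + 24 = 36
σ = (1, 2, 4, 3): 1 + 11 + 1 + 2 = 15
σ = (1, 3, 2, 4): 1 + 27 + 11 + 24 = 63
σ = (1, 3, 4, 2): 1 + 27 + 1 + (-9) = 20
σ = (1, 4, 2, 3): 1 + 6 + 11 + 2 = 20
σ = (1, 4, 3, 2): 1 + 6 + 0 + (-9) = -2
σ = (2, 1, 3, 4): 2 + 14 + 0 + 24 = 40
σ = (2, 1, 4, 3): 2 + 14 + 1 + 2 = 19
σ = (2, 3, 1, 4): 2 + 27 + 20 + 24 = 73
σ = (2, 3, 4, 1): 2 + 27 + 1 + 14 = 44
σ = (2, 4, 1, 3): 2 + 6 + 20 + 2 = 30
σ = (2, 4, 3, 1): 2 + 6 + 0 + 14 = 22
σ = (3, 1, 2, 4): (-8) + 14 + 11 + 24 = 41
σ = (3, 1, 4, 2): (-8) + 14 + 1 + (-9) = -2
σ = (3, 2, 1, 4): (-8) + 11 + 20 + 24 = 47
σ = (3, 2, 4, 1): (-8) + 11 + 1 + 14 = 18
σ = (3, 4, 1, 2): (-8) + 6 + 20 + (-9) = 9
σ = (3, 4, 2, 1): (-8) + 6 + 11 + 14 = 23
σ = (4, 1, 2, 3): 15 + 14 + 11 + 2 = 42
σ = (4, 1, 3, 2): 15 + 14 + 0 + (-9) = 20
σ = (4, 2, 1, 3): 15 + 11 + 20 + 2 = 48
σ = (4, 2, 3, 1): 15 + 11 + 0 + 14 = 40
σ = (4, 3, 1, 2): 15 + 27 + 20 + (-9) = 53
σ = (4, 3, 2, 1): 15 + 27 + 11 + 14 = 67
Optimal value attained by: σ = (1, 4, 3, 2).
Answer: det⊕(G) = -2; verdict: SINGULAR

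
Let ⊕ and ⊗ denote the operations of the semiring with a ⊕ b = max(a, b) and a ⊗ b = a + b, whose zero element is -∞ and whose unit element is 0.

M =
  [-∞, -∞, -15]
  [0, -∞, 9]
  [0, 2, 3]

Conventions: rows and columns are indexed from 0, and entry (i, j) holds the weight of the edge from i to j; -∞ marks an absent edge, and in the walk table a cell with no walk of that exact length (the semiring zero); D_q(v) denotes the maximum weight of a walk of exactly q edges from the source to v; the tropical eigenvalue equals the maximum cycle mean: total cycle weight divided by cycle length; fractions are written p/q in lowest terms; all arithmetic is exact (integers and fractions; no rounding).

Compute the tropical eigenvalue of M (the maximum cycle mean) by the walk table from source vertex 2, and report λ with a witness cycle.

q=0: [-∞, -∞, 0]
q=1: [0, 2, 3]
q=2: [3, 5, 11]
q=3: [11, 13, 14]
Optimal cycle mean attained by: cycle 1->2->1, total 9 + 2, length 2.
Answer: λ = 11/2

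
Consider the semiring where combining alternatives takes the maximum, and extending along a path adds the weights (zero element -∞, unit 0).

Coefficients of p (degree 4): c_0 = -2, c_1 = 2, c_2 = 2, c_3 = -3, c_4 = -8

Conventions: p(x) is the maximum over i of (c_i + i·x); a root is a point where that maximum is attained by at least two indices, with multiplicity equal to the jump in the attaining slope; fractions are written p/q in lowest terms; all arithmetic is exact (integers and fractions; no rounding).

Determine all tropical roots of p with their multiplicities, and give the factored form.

hull edge (i=0, c=-2) to (i=1, c=2): slope 4, span 1
hull edge (i=1, c=2) to (i=2, c=2): slope 0, span 1
hull edge (i=2, c=2) to (i=4, c=-8): slope -5, span 2
Factored form: p(x) = -8 ⊗ (x ⊕ (-4)) ⊗ (x ⊕ 0) ⊗ (x ⊕ 5) ⊗ (x ⊕ 5)
Answer: roots = -4 (mult 1), 0 (mult 1), 5 (mult 2)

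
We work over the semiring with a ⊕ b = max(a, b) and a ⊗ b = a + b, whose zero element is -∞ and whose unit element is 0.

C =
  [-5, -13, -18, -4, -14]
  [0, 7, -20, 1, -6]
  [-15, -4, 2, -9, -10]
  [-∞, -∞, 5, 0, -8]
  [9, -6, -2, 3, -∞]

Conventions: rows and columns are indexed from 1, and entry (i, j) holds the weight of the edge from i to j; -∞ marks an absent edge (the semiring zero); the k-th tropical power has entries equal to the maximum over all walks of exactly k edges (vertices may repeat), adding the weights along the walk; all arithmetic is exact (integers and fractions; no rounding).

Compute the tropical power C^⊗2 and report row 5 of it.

C^⊗2:
  [-5, -6, 1, -4, -12]
  [7, 14, 6, 8, 1]
  [-1, 3, 4, -3, -8]
  [1, 1, 7, 0, -5]
  [4, 1, 8, 5, -5]
Answer: row 5 of C^⊗2 = [4, 1, 8, 5, -5]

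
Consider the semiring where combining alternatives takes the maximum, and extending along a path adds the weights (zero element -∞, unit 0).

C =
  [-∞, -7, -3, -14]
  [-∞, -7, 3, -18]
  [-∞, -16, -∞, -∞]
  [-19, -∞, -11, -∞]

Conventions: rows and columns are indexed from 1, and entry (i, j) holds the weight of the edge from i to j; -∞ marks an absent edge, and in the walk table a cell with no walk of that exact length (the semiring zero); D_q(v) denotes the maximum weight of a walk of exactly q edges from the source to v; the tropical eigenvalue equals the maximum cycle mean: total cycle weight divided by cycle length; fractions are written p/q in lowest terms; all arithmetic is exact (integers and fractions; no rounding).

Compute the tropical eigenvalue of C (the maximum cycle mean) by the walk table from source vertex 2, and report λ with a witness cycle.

q=0: [-∞, 0, -∞, -∞]
q=1: [-∞, -7, 3, -18]
q=2: [-37, -13, -4, -25]
q=3: [-44, -20, -10, -31]
q=4: [-50, -26, -17, -38]
Optimal cycle mean attained by: cycle 2->3->2, total 3 + (-16), length 2.
Answer: λ = -13/2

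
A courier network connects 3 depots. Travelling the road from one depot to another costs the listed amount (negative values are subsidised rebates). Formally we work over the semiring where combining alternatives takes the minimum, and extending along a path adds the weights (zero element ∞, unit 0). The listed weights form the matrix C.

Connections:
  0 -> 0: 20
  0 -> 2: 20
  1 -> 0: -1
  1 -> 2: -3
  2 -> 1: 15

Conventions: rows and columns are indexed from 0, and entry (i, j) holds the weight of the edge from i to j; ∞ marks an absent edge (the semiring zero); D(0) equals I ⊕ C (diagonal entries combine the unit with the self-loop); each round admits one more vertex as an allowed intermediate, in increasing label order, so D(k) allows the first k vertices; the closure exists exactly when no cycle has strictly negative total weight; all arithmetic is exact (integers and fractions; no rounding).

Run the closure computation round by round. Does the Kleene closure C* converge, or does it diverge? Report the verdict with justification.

D(0):
  [0, ∞, 20]
  [-1, 0, -3]
  [∞, 15, 0]
D(1):
  [0, ∞, 20]
  [-1, 0, -3]
  [∞, 15, 0]
D(2):
  [0, ∞, 20]
  [-1, 0, -3]
  [14, 15, 0]
D(3):
  [0, 35, 20]
  [-1, 0, -3]
  [14, 15, 0]
Key observation: every diagonal entry stays at the unit through all rounds, so no improving cycle exists.
Answer: CONVERGES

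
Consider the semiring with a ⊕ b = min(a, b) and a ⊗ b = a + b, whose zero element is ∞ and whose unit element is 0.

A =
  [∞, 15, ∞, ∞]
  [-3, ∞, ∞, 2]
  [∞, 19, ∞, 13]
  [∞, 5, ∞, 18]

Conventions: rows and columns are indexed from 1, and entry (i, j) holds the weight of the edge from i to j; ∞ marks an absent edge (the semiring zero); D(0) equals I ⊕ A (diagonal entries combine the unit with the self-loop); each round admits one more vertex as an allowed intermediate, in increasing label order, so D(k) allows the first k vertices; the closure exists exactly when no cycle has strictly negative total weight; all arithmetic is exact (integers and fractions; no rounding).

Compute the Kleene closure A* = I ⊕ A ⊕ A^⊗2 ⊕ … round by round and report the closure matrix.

D(0):
  [0, 15, ∞, ∞]
  [-3, 0, ∞, 2]
  [∞, 19, 0, 13]
  [∞, 5, ∞, 0]
D(1):
  [0, 15, ∞, ∞]
  [-3, 0, ∞, 2]
  [∞, 19, 0, 13]
  [∞, 5, ∞, 0]
D(2):
  [0, 15, ∞, 17]
  [-3, 0, ∞, 2]
  [16, 19, 0, 13]
  [2, 5, ∞, 0]
D(3):
  [0, 15, ∞, 17]
  [-3, 0, ∞, 2]
  [16, 19, 0, 13]
  [2, 5, ∞, 0]
D(4):
  [0, 15, ∞, 17]
  [-3, 0, ∞, 2]
  [15, 18, 0, 13]
  [2, 5, ∞, 0]
Answer: A* = [[0, 15, ∞, 17], [-3, 0, ∞, 2], [15, 18, 0, 13], [2, 5, ∞, 0]]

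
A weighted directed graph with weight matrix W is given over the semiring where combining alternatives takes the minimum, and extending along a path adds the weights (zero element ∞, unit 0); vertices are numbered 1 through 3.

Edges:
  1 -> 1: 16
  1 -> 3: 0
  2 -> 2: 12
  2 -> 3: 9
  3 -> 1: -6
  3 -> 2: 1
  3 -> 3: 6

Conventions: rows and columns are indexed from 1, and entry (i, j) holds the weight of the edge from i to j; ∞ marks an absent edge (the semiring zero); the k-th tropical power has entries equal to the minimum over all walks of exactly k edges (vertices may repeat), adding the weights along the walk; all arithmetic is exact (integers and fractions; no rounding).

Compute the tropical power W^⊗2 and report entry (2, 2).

W^⊗2:
  [-6, 1, 6]
  [3, 10, 15]
  [0, 7, -6]
Key observation: the optimum is the walk 2->3->2, with weight 9 + 1 = 10.
Optimal value attained by: walk 2->3->2.
Answer: (W^⊗2)[2][2] = 10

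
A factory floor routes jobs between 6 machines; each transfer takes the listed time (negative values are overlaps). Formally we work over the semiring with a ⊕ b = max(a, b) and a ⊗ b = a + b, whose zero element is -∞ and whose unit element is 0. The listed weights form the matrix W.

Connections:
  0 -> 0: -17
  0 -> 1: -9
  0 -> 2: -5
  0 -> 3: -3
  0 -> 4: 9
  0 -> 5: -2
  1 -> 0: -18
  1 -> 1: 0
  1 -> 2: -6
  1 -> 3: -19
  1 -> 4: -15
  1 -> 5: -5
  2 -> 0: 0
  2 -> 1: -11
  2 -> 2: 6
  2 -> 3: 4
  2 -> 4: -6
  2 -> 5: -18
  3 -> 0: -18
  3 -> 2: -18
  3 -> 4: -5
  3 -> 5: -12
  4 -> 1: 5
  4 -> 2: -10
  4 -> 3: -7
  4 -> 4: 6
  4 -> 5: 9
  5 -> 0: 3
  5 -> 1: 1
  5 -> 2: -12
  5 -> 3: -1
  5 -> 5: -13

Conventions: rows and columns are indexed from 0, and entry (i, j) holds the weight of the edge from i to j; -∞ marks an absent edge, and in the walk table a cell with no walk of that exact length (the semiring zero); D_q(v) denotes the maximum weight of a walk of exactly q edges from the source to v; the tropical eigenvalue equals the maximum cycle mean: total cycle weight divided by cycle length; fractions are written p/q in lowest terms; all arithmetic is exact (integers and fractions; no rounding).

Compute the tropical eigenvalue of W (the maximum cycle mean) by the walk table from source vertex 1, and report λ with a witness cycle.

q=0: [-∞, 0, -∞, -∞, -∞, -∞]
q=1: [-18, 0, -6, -19, -15, -5]
q=2: [-2, 0, 0, -2, -9, -5]
q=3: [0, 0, 6, 4, 7, 0]
q=4: [6, 12, 12, 10, 13, 16]
q=5: [19, 18, 18, 16, 19, 22]
q=6: [25, 24, 24, 22, 28, 28]
Optimal cycle mean attained by: cycle 0->4->5->0, total 9 + 9 + 3, length 3.
Answer: λ = 7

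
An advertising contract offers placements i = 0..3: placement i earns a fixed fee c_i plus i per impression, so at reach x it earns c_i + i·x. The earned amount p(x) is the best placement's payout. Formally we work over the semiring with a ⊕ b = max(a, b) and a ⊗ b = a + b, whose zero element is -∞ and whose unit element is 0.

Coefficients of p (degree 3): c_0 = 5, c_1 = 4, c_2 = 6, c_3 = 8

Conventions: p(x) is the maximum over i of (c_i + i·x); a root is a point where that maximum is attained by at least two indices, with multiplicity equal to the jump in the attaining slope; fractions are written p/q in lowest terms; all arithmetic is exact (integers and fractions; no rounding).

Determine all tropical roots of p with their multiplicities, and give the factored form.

hull edge (i=0, c=5) to (i=3, c=8): slope 1, span 3
Factored form: p(x) = 8 ⊗ (x ⊕ (-1)) ⊗ (x ⊕ (-1)) ⊗ (x ⊕ (-1))
Answer: roots = -1 (mult 3)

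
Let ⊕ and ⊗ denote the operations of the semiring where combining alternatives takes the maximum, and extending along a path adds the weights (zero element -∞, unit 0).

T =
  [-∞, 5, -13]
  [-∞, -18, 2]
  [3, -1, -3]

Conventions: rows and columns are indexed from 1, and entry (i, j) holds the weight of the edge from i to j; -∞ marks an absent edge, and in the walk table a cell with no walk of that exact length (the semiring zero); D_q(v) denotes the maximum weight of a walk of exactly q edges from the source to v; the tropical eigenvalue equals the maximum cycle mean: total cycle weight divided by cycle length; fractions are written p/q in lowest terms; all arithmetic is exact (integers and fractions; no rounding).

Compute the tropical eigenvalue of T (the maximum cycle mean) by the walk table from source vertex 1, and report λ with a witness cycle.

q=0: [0, -∞, -∞]
q=1: [-∞, 5, -13]
q=2: [-10, -13, 7]
q=3: [10, 6, 4]
Optimal cycle mean attained by: cycle 1->2->3->1, total 5 + 2 + 3, length 3.
Answer: λ = 10/3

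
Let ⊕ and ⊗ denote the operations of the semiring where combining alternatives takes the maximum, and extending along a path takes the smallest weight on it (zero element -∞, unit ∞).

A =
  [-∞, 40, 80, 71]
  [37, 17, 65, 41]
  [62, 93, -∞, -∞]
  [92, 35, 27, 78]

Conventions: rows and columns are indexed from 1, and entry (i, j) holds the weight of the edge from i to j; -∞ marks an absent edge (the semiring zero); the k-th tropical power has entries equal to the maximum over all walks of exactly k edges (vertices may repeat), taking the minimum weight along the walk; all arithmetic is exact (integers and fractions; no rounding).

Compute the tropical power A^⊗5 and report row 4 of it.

A^⊗2:
  [71, 80, 40, 71]
  [62, 65, 37, 41]
  [37, 40, 65, 62]
  [78, 40, 80, 78]
A^⊗3:
  [71, 40, 71, 71]
  [41, 40, 65, 62]
  [62, 65, 40, 62]
  [78, 80, 78, 78]
A^⊗4:
  [71, 71, 71, 71]
  [62, 65, 41, 62]
  [62, 40, 65, 62]
  [78, 78, 78, 78]
A^⊗5:
  [71, 71, 71, 71]
  [62, 41, 65, 62]
  [62, 65, 62, 62]
  [78, 78, 78, 78]
Answer: row 4 of A^⊗5 = [78, 78, 78, 78]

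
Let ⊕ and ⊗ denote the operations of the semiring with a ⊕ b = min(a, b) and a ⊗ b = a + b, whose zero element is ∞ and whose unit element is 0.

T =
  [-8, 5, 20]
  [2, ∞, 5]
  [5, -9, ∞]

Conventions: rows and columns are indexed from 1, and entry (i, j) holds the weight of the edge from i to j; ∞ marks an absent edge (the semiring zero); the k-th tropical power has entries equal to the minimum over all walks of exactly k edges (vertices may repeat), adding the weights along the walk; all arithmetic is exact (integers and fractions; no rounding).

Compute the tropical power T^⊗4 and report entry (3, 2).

T^⊗2:
  [-16, -3, 10]
  [-6, -4, 22]
  [-7, 10, -4]
T^⊗3:
  [-24, -11, 2]
  [-14, -1, 1]
  [-15, -13, 13]
T^⊗4:
  [-32, -19, -6]
  [-22, -9, 4]
  [-23, -10, -8]
Key observation: the optimum is the walk 3->2->1->1->2, with weight (-9) + 2 + (-8) + 5 = -10.
Optimal value attained by: walk 3->2->1->1->2.
Answer: (T^⊗4)[3][2] = -10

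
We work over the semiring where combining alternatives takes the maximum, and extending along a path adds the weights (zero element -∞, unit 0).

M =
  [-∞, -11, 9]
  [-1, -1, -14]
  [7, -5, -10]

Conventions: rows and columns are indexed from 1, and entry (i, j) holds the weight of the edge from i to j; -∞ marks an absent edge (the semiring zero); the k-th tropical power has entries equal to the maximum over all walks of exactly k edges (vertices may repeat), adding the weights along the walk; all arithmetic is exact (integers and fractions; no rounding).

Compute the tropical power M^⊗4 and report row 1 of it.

M^⊗2:
  [16, 4, -1]
  [-2, -2, 8]
  [-3, -4, 16]
M^⊗3:
  [6, 5, 25]
  [15, 3, 7]
  [23, 11, 6]
M^⊗4:
  [32, 20, 15]
  [14, 4, 24]
  [13, 12, 32]
Answer: row 1 of M^⊗4 = [32, 20, 15]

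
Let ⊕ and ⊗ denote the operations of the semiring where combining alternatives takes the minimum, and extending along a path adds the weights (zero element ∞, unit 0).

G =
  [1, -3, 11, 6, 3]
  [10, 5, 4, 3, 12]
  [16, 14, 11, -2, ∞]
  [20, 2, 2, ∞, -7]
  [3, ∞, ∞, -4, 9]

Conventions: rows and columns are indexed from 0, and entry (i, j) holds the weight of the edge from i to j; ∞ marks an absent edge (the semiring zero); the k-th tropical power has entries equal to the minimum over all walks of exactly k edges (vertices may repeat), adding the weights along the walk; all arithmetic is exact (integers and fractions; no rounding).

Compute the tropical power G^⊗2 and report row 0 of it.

G^⊗2:
  [2, -2, 1, -1, -1]
  [11, 5, 5, 2, -4]
  [17, 0, 0, 9, -9]
  [-4, 7, 6, -11, 2]
  [4, -2, -2, 5, -11]
Answer: row 0 of G^⊗2 = [2, -2, 1, -1, -1]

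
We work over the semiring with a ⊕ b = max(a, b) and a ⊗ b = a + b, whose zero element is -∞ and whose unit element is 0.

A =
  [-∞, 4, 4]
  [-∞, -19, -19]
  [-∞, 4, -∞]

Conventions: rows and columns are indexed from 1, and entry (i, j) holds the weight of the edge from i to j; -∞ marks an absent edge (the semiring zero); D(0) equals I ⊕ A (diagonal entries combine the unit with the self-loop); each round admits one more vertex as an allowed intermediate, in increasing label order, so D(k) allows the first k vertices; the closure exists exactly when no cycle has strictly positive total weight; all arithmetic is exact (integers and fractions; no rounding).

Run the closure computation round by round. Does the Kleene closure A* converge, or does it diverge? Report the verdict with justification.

D(0):
  [0, 4, 4]
  [-∞, 0, -19]
  [-∞, 4, 0]
D(1):
  [0, 4, 4]
  [-∞, 0, -19]
  [-∞, 4, 0]
D(2):
  [0, 4, 4]
  [-∞, 0, -19]
  [-∞, 4, 0]
D(3):
  [0, 8, 4]
  [-∞, 0, -19]
  [-∞, 4, 0]
Key observation: every diagonal entry stays at the unit through all rounds, so no improving cycle exists.
Answer: CONVERGES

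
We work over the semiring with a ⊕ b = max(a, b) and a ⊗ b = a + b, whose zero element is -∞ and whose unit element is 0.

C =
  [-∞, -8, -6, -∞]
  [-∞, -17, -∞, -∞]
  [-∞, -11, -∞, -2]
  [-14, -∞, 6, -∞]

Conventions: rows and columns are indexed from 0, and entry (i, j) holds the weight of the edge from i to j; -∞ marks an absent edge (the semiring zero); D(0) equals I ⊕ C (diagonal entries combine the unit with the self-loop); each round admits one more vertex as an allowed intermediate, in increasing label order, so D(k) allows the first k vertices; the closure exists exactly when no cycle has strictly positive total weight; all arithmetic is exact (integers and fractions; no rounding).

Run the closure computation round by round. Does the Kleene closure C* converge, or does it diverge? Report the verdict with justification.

D(0):
  [0, -8, -6, -∞]
  [-∞, 0, -∞, -∞]
  [-∞, -11, 0, -2]
  [-14, -∞, 6, 0]
D(1):
  [0, -8, -6, -∞]
  [-∞, 0, -∞, -∞]
  [-∞, -11, 0, -2]
  [-14, -22, 6, 0]
D(2):
  [0, -8, -6, -∞]
  [-∞, 0, -∞, -∞]
  [-∞, -11, 0, -2]
  [-14, -22, 6, 0]
Detection: at round 3, diagonal entry (3, 3) turns strictly positive.
Key observation: the cycle 3->2->3 has total weight 6 + (-2), which is strictly positive.
Answer: DIVERGES — positive cycle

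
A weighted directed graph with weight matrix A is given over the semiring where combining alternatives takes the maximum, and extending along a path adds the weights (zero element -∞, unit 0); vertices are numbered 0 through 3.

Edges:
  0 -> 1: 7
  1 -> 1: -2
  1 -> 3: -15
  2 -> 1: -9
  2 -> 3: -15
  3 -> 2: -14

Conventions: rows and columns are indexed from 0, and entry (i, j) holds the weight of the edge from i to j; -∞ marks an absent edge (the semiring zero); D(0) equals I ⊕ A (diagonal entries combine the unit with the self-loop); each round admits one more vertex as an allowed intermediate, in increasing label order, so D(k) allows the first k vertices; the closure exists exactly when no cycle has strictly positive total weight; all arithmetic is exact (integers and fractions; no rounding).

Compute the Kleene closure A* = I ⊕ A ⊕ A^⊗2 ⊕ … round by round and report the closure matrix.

D(0):
  [0, 7, -∞, -∞]
  [-∞, 0, -∞, -15]
  [-∞, -9, 0, -15]
  [-∞, -∞, -14, 0]
D(1):
  [0, 7, -∞, -∞]
  [-∞, 0, -∞, -15]
  [-∞, -9, 0, -15]
  [-∞, -∞, -14, 0]
D(2):
  [0, 7, -∞, -8]
  [-∞, 0, -∞, -15]
  [-∞, -9, 0, -15]
  [-∞, -∞, -14, 0]
D(3):
  [0, 7, -∞, -8]
  [-∞, 0, -∞, -15]
  [-∞, -9, 0, -15]
  [-∞, -23, -14, 0]
D(4):
  [0, 7, -22, -8]
  [-∞, 0, -29, -15]
  [-∞, -9, 0, -15]
  [-∞, -23, -14, 0]
Answer: A* = [[0, 7, -22, -8], [-∞, 0, -29, -15], [-∞, -9, 0, -15], [-∞, -23, -14, 0]]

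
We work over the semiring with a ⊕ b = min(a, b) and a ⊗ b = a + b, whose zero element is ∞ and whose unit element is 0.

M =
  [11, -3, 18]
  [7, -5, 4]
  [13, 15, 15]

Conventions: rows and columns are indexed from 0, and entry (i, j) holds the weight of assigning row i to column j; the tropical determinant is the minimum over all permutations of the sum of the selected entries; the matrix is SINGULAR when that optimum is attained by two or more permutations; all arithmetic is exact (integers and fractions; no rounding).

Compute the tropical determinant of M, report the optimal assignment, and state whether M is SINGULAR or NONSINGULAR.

σ = (0, 1, 2): 11 + (-5) + 15 = 21
σ = (0, 2, 1): 11 + 4 + 15 = 30
σ = (1, 0, 2): (-3) + 7 + 15 = 19
σ = (1, 2, 0): (-3) + 4 + 13 = 14
σ = (2, 0, 1): 18 + 7 + 15 = 40
σ = (2, 1, 0): 18 + (-5) + 13 = 26
Optimal value attained by: σ = (1, 2, 0).
Answer: det⊕(M) = 14; verdict: NONSINGULAR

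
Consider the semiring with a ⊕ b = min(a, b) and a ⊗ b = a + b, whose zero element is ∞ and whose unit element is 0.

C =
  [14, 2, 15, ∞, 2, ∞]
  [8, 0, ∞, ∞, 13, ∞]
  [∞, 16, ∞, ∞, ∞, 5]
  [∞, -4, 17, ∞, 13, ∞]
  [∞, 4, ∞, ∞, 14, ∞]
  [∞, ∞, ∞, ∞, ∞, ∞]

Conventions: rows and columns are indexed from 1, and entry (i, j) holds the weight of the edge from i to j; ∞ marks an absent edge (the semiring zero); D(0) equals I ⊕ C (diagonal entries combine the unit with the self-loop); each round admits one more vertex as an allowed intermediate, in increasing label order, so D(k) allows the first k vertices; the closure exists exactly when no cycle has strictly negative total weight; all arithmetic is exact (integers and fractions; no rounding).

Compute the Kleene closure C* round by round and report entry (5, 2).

D(0):
  [0, 2, 15, ∞, 2, ∞]
  [8, 0, ∞, ∞, 13, ∞]
  [∞, 16, 0, ∞, ∞, 5]
  [∞, -4, 17, 0, 13, ∞]
  [∞, 4, ∞, ∞, 0, ∞]
  [∞, ∞, ∞, ∞, ∞, 0]
D(1):
  [0, 2, 15, ∞, 2, ∞]
  [8, 0, 23, ∞, 10, ∞]
  [∞, 16, 0, ∞, ∞, 5]
  [∞, -4, 17, 0, 13, ∞]
  [∞, 4, ∞, ∞, 0, ∞]
  [∞, ∞, ∞, ∞, ∞, 0]
D(2):
  [0, 2, 15, ∞, 2, ∞]
  [8, 0, 23, ∞, 10, ∞]
  [24, 16, 0, ∞, 26, 5]
  [4, -4, 17, 0, 6, ∞]
  [12, 4, 27, ∞, 0, ∞]
  [∞, ∞, ∞, ∞, ∞, 0]
D(3):
  [0, 2, 15, ∞, 2, 20]
  [8, 0, 23, ∞, 10, 28]
  [24, 16, 0, ∞, 26, 5]
  [4, -4, 17, 0, 6, 22]
  [12, 4, 27, ∞, 0, 32]
  [∞, ∞, ∞, ∞, ∞, 0]
D(4):
  [0, 2, 15, ∞, 2, 20]
  [8, 0, 23, ∞, 10, 28]
  [24, 16, 0, ∞, 26, 5]
  [4, -4, 17, 0, 6, 22]
  [12, 4, 27, ∞, 0, 32]
  [∞, ∞, ∞, ∞, ∞, 0]
D(5):
  [0, 2, 15, ∞, 2, 20]
  [8, 0, 23, ∞, 10, 28]
  [24, 16, 0, ∞, 26, 5]
  [4, -4, 17, 0, 6, 22]
  [12, 4, 27, ∞, 0, 32]
  [∞, ∞, ∞, ∞, ∞, 0]
D(6):
  [0, 2, 15, ∞, 2, 20]
  [8, 0, 23, ∞, 10, 28]
  [24, 16, 0, ∞, 26, 5]
  [4, -4, 17, 0, 6, 22]
  [12, 4, 27, ∞, 0, 32]
  [∞, ∞, ∞, ∞, ∞, 0]
Answer: C*[5][2] = 4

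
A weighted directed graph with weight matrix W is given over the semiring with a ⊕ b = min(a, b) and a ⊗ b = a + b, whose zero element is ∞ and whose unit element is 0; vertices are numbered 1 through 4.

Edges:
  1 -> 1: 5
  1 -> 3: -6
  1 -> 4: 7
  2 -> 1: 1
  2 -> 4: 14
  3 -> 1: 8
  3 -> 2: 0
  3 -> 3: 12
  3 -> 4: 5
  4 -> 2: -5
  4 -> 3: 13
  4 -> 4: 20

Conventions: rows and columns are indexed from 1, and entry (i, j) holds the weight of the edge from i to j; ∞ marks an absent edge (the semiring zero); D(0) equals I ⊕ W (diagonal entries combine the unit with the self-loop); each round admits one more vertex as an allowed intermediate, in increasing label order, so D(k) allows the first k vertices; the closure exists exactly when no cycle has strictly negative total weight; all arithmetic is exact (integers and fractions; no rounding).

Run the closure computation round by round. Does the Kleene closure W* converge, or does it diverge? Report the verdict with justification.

D(0):
  [0, ∞, -6, 7]
  [1, 0, ∞, 14]
  [8, 0, 0, 5]
  [∞, -5, 13, 0]
D(1):
  [0, ∞, -6, 7]
  [1, 0, -5, 8]
  [8, 0, 0, 5]
  [∞, -5, 13, 0]
Detection: at round 2, diagonal entry (3, 3) turns strictly negative.
Key observation: the cycle 3->2->1->3 has total weight 0 + 1 + (-6), which is strictly negative.
Answer: DIVERGES — negative cycle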